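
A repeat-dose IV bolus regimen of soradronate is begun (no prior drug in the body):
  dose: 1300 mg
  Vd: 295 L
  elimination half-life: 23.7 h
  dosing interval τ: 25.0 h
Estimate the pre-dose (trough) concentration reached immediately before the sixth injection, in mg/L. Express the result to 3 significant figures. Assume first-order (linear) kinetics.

C₀ per dose = Dose / Vd = 1300 / 295 = 4.407 mg/L
k = ln2 / t½ = 0.693147 / 23.7 = 0.02925 h⁻¹
Fraction remaining after one interval: r = e^(−kτ) = e^(−0.02925 × 25.0) = 0.4813
Before dose 6, 5 doses have been given (aged 1τ, 2τ, 3τ, 4τ, 5τ).
C_trough = C₀ × (r + r² + … + r^5) = C₀ × r(1−r^5)/(1−r)
        = 4.407 × 0.4813 × (1 − 0.02583) / (1 − 0.4813) = 3.984 mg/L

3.98 mg/L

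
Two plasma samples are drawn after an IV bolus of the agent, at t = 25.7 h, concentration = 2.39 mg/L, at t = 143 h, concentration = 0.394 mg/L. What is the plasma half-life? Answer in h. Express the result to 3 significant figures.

k = ln(C₁/C₂) / (t₂ − t₁) = ln(2.39/0.394) / (143 − 25.7)
  = 1.803 / 117.3 = 0.01537 h⁻¹
t½ = ln2 / k = 0.693147 / 0.01537 = 45.10 h

45.1 h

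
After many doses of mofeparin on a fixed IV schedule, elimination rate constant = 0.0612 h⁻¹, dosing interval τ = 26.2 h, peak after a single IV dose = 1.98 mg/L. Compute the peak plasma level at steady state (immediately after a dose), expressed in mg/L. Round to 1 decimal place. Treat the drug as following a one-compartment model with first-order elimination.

e^(−kτ) = e^(−0.06120 × 26.2) = 0.2012
Accumulation ratio R = 1 / (1 − e^(−kτ)) = 1 / (1 − 0.2012) = 1.252
Steady-state peak = C₀ × R = 1.98 × 1.252 = 2.479 mg/L

2.5 mg/L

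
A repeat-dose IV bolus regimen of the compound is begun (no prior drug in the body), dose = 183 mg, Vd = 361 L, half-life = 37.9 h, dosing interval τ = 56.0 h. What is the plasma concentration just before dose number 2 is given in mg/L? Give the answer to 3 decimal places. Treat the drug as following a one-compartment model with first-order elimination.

0.182 mg/L

C₀ per dose = Dose / Vd = 183 / 361 = 0.5069 mg/L
k = ln2 / t½ = 0.693147 / 37.9 = 0.01829 h⁻¹
Fraction remaining after one interval: r = e^(−kτ) = e^(−0.01829 × 56.0) = 0.3591
Before dose 2, 1 dose has been given (aged 1τ).
C_trough = C₀ × r = 0.5069 × 0.3591 = 0.1820 mg/L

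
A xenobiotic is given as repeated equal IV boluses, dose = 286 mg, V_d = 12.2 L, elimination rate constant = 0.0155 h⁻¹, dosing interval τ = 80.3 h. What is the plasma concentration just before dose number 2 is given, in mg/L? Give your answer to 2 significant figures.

6.8 mg/L

C₀ per dose = Dose / Vd = 286 / 12.2 = 23.44 mg/L
Fraction remaining after one interval: r = e^(−kτ) = e^(−0.01550 × 80.3) = 0.2880
Before dose 2, 1 dose has been given (aged 1τ).
C_trough = C₀ × r = 23.44 × 0.2880 = 6.751 mg/L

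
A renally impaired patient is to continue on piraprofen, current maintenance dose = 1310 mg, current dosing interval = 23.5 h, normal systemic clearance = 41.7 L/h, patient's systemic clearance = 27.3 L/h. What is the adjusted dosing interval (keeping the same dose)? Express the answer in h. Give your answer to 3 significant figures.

To keep the same average steady-state level, dosing rate must scale with clearance.
CL ratio = 27.3 / 41.7 = 0.6547
New interval (same dose) = 23.5 / 0.6547 = 35.89 h

35.9 h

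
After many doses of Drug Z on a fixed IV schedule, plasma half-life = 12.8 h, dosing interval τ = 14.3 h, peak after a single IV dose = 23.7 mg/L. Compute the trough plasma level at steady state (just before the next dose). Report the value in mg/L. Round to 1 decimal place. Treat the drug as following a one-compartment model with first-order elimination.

k = ln2 / t½ = 0.693147 / 12.8 = 0.05415 h⁻¹
e^(−kτ) = e^(−0.05415 × 14.3) = 0.4610
Accumulation ratio R = 1 / (1 − e^(−kτ)) = 1 / (1 − 0.4610) = 1.855
Steady-state trough = C₀ × R × e^(−kτ) = 23.7 × 1.855 × 0.4610 = 20.27 mg/L

20.3 mg/L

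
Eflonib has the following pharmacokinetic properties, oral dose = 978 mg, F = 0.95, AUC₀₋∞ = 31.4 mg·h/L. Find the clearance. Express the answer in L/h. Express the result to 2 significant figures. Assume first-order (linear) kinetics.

CL = F·Dose / AUC = 0.95 × 978 / 31.4 = 29.59 L/h

30 L/h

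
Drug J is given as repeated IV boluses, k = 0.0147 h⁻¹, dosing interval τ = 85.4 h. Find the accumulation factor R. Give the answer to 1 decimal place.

1.4

e^(−kτ) = e^(−0.01470 × 85.4) = 0.2850
Accumulation ratio R = 1 / (1 − e^(−kτ)) = 1 / (1 − 0.2850) = 1.399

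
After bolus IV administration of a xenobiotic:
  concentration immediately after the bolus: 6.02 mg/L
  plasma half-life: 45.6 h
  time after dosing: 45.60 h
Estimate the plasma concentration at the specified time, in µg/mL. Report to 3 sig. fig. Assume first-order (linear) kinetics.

3.01 µg/mL

k = ln2 / t½ = 0.693147 / 45.6 = 0.01520 h⁻¹
t / t½ = 45.60 / 45.6 = 1 half-lives
C = C₀ × (1/2)^1 = 6.020 × 0.5000 = 3.010 mg/L
(3.010 mg/L = 3.010 µg/mL)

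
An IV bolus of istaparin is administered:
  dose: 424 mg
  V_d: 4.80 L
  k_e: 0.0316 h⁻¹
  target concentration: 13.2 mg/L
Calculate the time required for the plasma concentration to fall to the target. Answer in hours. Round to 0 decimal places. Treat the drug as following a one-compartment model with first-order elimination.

C₀ = Dose / Vd = 424.0 / 4.80 = 88.33 mg/L
t = ln(C₀ / C) / k = ln(88.33 / 13.2) / 0.03160
  = ln(6.692) / 0.03160 = 1.901 / 0.03160 = 60.16 h

60 h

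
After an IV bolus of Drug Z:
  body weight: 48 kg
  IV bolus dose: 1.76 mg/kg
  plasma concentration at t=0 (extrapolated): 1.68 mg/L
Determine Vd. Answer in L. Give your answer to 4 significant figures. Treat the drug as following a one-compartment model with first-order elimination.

Dose = 1.76 × 48 = 84.48 mg
Vd = Dose / C₀ = 84.48 / 1.68 = 50.29 L

50.29 L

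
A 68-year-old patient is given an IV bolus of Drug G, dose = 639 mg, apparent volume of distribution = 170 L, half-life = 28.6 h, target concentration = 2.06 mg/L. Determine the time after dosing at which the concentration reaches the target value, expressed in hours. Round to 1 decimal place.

24.8 h

C₀ = Dose / Vd = 639.0 / 170 = 3.759 mg/L
k = ln2 / t½ = 0.693147 / 28.6 = 0.02424 h⁻¹
t = ln(C₀ / C) / k = ln(3.759 / 2.06) / 0.02424
  = ln(1.825) / 0.02424 = 0.6016 / 0.02424 = 24.82 h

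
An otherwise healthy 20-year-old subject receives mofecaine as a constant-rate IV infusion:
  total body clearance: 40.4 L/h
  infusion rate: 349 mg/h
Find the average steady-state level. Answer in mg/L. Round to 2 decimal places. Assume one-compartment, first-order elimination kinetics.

At steady state Css = R₀ / CL = 349 / 40.40 = 8.639 mg/L

8.64 mg/L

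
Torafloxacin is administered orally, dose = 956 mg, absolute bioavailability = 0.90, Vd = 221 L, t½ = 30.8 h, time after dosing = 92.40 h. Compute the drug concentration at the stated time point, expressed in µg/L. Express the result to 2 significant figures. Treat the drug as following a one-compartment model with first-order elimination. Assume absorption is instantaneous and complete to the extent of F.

Amount reaching circulation = F × Dose = 0.90 × 956.0 = 860.4 mg
C₀ = F·Dose / Vd = 860.4 / 221 = 3.893 mg/L
k = ln2 / t½ = 0.693147 / 30.8 = 0.02250 h⁻¹
t / t½ = 92.40 / 30.8 = 3 half-lives
C = C₀ × (1/2)^3 = 3.893 × 0.1250 = 0.4866 mg/L
Convert: 0.4866 mg/L × 1000 = 486.6 µg/L

490 µg/L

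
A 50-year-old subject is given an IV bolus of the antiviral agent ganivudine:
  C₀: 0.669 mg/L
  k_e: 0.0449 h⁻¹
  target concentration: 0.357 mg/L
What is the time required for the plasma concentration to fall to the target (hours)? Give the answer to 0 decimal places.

14 h

t = ln(C₀ / C) / k = ln(0.6690 / 0.357) / 0.04490
  = ln(1.874) / 0.04490 = 0.6281 / 0.04490 = 13.99 h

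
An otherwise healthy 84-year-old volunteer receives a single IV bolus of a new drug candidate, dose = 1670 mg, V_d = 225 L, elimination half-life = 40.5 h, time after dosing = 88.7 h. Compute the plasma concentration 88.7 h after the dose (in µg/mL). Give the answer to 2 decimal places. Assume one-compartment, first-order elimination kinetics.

C₀ = Dose / Vd = 1670 / 225 = 7.422 mg/L
k = ln2 / t½ = 0.693147 / 40.5 = 0.01711 h⁻¹
C = C₀ · e^(−k·t) = 7.422 × e^(−0.01711 × 88.7)
  = 7.422 × 0.2192 = 1.627 mg/L
(1.627 mg/L = 1.627 µg/mL)

1.63 µg/mL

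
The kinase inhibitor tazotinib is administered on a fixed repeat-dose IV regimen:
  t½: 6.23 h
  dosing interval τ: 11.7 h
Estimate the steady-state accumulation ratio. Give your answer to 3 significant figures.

k = ln2 / t½ = 0.693147 / 6.23 = 0.1113 h⁻¹
e^(−kτ) = e^(−0.1113 × 11.7) = 0.2719
Accumulation ratio R = 1 / (1 − e^(−kτ)) = 1 / (1 − 0.2719) = 1.373

1.37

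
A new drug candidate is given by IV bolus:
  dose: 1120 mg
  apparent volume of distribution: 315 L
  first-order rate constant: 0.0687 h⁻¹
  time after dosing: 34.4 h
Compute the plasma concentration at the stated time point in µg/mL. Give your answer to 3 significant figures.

0.335 µg/mL

C₀ = Dose / Vd = 1120 / 315 = 3.556 mg/L
C = C₀ · e^(−k·t) = 3.556 × e^(−0.06870 × 34.4)
  = 3.556 × 0.09411 = 0.3347 mg/L
(0.3347 mg/L = 0.3347 µg/mL)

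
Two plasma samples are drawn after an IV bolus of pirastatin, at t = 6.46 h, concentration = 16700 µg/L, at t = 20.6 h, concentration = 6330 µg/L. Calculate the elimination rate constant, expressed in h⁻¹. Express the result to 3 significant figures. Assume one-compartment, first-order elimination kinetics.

k = ln(C₁/C₂) / (t₂ − t₁) = ln(16700/6330) / (20.6 − 6.46)
  = 0.9701 / 14.14 = 0.06861 h⁻¹

0.0686 h⁻¹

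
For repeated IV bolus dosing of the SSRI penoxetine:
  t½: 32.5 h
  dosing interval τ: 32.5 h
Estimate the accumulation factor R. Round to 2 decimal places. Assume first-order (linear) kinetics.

2.00

k = ln2 / t½ = 0.693147 / 32.5 = 0.02133 h⁻¹
e^(−kτ) = e^(−0.02133 × 32.5) = 0.5000
Accumulation ratio R = 1 / (1 − e^(−kτ)) = 1 / (1 − 0.5000) = 2.000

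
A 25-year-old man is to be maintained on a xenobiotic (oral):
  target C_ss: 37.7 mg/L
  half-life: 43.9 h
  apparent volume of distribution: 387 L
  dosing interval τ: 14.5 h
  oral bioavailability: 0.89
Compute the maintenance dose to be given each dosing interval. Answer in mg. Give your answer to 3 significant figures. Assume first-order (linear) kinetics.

k = ln2 / t½ = 0.693147 / 43.9 = 0.01579 h⁻¹
CL = k × Vd = 0.01579 × 387 = 6.111 L/h
At steady state, F × (Dose/τ) = Css × CL.
Dose = Css × CL × τ / F = 37.7 × 6.111 × 14.5 / 0.89 = 3753 mg

3750 mg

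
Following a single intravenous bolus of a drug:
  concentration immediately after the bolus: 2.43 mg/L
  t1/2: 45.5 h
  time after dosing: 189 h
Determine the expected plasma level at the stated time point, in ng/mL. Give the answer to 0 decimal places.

137 ng/mL

k = ln2 / t½ = 0.693147 / 45.5 = 0.01523 h⁻¹
C = C₀ · e^(−k·t) = 2.430 × e^(−0.01523 × 189)
  = 2.430 × 0.05622 = 0.1366 mg/L
Convert: 0.1366 mg/L × 1000 = 136.6 ng/mL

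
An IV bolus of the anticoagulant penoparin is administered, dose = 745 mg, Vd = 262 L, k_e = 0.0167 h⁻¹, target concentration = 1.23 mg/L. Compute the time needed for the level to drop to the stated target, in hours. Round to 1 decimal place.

C₀ = Dose / Vd = 745.0 / 262 = 2.844 mg/L
t = ln(C₀ / C) / k = ln(2.844 / 1.23) / 0.01670
  = ln(2.312) / 0.01670 = 0.8381 / 0.01670 = 50.19 h

50.2 h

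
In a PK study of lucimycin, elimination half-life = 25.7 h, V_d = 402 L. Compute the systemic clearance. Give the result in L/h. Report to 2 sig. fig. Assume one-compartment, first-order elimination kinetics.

11 L/h

k = ln2 / t½ = 0.693147 / 25.7 = 0.02697 h⁻¹
CL = k × Vd = 0.02697 × 402 = 10.84 L/h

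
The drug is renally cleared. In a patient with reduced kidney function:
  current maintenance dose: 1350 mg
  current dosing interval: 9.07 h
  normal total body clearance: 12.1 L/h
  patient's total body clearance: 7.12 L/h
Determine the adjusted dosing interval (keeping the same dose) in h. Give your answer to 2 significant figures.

15 h

To keep the same average steady-state level, dosing rate must scale with clearance.
CL ratio = 7.12 / 12.1 = 0.5884
New interval (same dose) = 9.07 / 0.5884 = 15.41 h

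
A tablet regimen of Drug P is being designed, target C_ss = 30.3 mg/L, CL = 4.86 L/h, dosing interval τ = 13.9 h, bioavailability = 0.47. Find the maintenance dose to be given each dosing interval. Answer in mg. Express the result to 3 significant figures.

At steady state, F × (Dose/τ) = Css × CL.
Dose = Css × CL × τ / F = 30.3 × 4.860 × 13.9 / 0.47 = 4355 mg

4360 mg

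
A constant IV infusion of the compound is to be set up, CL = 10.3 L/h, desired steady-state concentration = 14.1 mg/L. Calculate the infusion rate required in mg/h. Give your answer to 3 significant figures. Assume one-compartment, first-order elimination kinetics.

At steady state, infusion rate R₀ = Css × CL = 14.1 × 10.30 = 145.2 mg/h

145 mg/h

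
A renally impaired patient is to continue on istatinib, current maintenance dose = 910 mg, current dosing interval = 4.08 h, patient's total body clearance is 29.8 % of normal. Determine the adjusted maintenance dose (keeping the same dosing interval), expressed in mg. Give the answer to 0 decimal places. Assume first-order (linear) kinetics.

271 mg

To keep the same average steady-state level, dosing rate must scale with clearance.
CL ratio = 29.8 / 100 = 0.2980
New dose (same interval) = 910 × 0.2980 = 271.2 mg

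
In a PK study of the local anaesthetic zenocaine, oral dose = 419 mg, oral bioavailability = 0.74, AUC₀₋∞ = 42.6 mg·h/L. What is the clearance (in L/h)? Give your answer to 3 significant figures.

CL = F·Dose / AUC = 0.74 × 419 / 42.6 = 7.278 L/h

7.28 L/h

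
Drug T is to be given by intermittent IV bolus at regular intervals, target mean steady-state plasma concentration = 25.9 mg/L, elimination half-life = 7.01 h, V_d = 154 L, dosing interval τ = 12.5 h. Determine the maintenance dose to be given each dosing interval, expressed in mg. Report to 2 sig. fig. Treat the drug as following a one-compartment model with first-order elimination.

k = ln2 / t½ = 0.693147 / 7.01 = 0.09888 h⁻¹
CL = k × Vd = 0.09888 × 154 = 15.23 L/h
At steady state, Dose/τ = Css × CL.
Dose = Css × CL × τ = 25.9 × 15.23 × 12.5 = 4931 mg

4900 mg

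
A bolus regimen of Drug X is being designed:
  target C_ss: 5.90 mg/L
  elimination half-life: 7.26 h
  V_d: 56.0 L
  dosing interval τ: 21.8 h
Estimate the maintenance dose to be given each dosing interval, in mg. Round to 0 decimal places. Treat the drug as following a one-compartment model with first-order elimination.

688 mg

k = ln2 / t½ = 0.693147 / 7.26 = 0.09547 h⁻¹
CL = k × Vd = 0.09547 × 56.0 = 5.346 L/h
At steady state, Dose/τ = Css × CL.
Dose = Css × CL × τ = 5.90 × 5.346 × 21.8 = 687.6 mg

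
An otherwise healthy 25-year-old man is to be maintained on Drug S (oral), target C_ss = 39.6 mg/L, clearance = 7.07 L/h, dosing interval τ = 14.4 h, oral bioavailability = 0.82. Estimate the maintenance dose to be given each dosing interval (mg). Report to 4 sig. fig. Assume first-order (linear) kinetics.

4917 mg

At steady state, F × (Dose/τ) = Css × CL.
Dose = Css × CL × τ / F = 39.6 × 7.070 × 14.4 / 0.82 = 4917 mg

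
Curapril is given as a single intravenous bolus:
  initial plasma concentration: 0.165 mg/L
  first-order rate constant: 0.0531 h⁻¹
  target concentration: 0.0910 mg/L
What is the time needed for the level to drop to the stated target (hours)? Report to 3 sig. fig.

11.2 h

t = ln(C₀ / C) / k = ln(0.1650 / 0.0910) / 0.05310
  = ln(1.813) / 0.05310 = 0.5950 / 0.05310 = 11.21 h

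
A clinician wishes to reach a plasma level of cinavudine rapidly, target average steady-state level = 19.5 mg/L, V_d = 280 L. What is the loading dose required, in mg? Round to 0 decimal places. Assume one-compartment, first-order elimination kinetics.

LD = Css × Vd = 19.5 × 280 = 5460 mg

5460 mg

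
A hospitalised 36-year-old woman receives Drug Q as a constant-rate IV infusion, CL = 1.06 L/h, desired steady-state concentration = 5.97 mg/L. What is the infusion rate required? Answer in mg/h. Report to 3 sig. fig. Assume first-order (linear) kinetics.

At steady state, infusion rate R₀ = Css × CL = 5.97 × 1.060 = 6.328 mg/h

6.33 mg/h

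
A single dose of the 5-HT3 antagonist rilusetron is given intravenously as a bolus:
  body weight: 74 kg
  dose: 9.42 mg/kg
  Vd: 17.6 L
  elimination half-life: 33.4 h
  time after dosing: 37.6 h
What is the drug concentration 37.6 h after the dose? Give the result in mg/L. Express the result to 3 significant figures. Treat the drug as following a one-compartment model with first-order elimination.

18.2 mg/L

Total dose = 9.42 × 74 = 697.1 mg
C₀ = Dose / Vd = 697.1 / 17.6 = 39.61 mg/L
k = ln2 / t½ = 0.693147 / 33.4 = 0.02075 h⁻¹
C = C₀ · e^(−k·t) = 39.61 × e^(−0.02075 × 37.6)
  = 39.61 × 0.4583 = 18.15 mg/L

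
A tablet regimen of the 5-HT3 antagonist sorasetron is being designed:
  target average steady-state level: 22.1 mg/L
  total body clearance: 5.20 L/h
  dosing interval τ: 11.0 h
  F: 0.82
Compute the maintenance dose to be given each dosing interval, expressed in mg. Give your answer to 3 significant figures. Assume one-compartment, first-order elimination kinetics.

1540 mg

At steady state, F × (Dose/τ) = Css × CL.
Dose = Css × CL × τ / F = 22.1 × 5.200 × 11.0 / 0.82 = 1542 mg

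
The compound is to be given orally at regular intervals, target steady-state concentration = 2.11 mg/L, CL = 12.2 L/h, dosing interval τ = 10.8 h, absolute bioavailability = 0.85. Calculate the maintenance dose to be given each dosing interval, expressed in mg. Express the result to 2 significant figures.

At steady state, F × (Dose/τ) = Css × CL.
Dose = Css × CL × τ / F = 2.11 × 12.20 × 10.8 / 0.85 = 327.1 mg

330 mg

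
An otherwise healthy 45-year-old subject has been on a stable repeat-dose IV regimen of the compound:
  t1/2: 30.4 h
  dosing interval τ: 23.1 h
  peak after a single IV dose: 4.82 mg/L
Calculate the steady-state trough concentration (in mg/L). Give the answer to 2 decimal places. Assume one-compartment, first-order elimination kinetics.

6.95 mg/L

k = ln2 / t½ = 0.693147 / 30.4 = 0.02280 h⁻¹
e^(−kτ) = e^(−0.02280 × 23.1) = 0.5906
Accumulation ratio R = 1 / (1 − e^(−kτ)) = 1 / (1 − 0.5906) = 2.443
Steady-state trough = C₀ × R × e^(−kτ) = 4.82 × 2.443 × 0.5906 = 6.954 mg/L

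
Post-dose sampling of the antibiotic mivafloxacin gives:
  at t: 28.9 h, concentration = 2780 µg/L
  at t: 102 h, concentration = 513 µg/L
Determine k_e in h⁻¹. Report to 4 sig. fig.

k = ln(C₁/C₂) / (t₂ − t₁) = ln(2780/513) / (102 − 28.9)
  = 1.690 / 73.10 = 0.02312 h⁻¹

0.02312 h⁻¹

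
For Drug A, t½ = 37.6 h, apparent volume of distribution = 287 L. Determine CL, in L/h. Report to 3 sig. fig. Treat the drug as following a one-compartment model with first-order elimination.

k = ln2 / t½ = 0.693147 / 37.6 = 0.01843 h⁻¹
CL = k × Vd = 0.01843 × 287 = 5.289 L/h

5.29 L/h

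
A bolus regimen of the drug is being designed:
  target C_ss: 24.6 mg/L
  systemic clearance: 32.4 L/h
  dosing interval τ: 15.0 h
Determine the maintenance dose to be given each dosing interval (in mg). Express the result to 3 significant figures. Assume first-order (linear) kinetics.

12000 mg

At steady state, Dose/τ = Css × CL.
Dose = Css × CL × τ = 24.6 × 32.40 × 15.0 = 11960 mg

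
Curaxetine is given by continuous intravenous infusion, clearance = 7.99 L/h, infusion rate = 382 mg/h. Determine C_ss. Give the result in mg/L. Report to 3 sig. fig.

47.8 mg/L

At steady state Css = R₀ / CL = 382 / 7.990 = 47.81 mg/L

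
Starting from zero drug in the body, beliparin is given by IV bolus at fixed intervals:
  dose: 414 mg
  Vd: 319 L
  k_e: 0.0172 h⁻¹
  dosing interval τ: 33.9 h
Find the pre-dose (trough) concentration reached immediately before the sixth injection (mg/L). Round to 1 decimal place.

1.6 mg/L

C₀ per dose = Dose / Vd = 414 / 319 = 1.298 mg/L
Fraction remaining after one interval: r = e^(−kτ) = e^(−0.01720 × 33.9) = 0.5582
Before dose 6, 5 doses have been given (aged 1τ, 2τ, 3τ, 4τ, 5τ).
C_trough = C₀ × (r + r² + … + r^5) = C₀ × r(1−r^5)/(1−r)
        = 1.298 × 0.5582 × (1 − 0.05419) / (1 − 0.5582) = 1.551 mg/L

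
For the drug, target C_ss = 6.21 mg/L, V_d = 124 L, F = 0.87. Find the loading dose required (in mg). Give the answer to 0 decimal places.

885 mg

LD = Css × Vd / F = 6.21 × 124 / 0.87 = 885.1 mg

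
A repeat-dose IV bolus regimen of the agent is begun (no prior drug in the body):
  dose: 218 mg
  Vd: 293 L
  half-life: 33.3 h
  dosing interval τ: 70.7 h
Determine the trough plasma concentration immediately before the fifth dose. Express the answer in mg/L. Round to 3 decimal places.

C₀ per dose = Dose / Vd = 218 / 293 = 0.7440 mg/L
k = ln2 / t½ = 0.693147 / 33.3 = 0.02082 h⁻¹
Fraction remaining after one interval: r = e^(−kτ) = e^(−0.02082 × 70.7) = 0.2295
Before dose 5, 4 doses have been given (aged 1τ, 2τ, 3τ, 4τ).
C_trough = C₀ × (r + r² + … + r^4) = C₀ × r(1−r^4)/(1−r)
        = 0.7440 × 0.2295 × (1 − 0.002774) / (1 − 0.2295) = 0.2210 mg/L

0.221 mg/L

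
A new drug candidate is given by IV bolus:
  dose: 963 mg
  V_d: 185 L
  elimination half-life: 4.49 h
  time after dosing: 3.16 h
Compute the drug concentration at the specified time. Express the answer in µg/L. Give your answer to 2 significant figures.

C₀ = Dose / Vd = 963.0 / 185 = 5.205 mg/L
k = ln2 / t½ = 0.693147 / 4.49 = 0.1544 h⁻¹
C = C₀ · e^(−k·t) = 5.205 × e^(−0.1544 × 3.16)
  = 5.205 × 0.6139 = 3.195 mg/L
Convert: 3.195 mg/L × 1000 = 3195 µg/L

3200 µg/L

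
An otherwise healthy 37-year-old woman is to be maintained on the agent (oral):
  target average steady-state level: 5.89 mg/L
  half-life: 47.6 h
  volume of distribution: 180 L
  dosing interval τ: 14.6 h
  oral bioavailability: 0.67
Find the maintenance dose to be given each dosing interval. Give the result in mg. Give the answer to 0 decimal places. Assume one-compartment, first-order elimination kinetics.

k = ln2 / t½ = 0.693147 / 47.6 = 0.01456 h⁻¹
CL = k × Vd = 0.01456 × 180 = 2.621 L/h
At steady state, F × (Dose/τ) = Css × CL.
Dose = Css × CL × τ / F = 5.89 × 2.621 × 14.6 / 0.67 = 336.4 mg

336 mg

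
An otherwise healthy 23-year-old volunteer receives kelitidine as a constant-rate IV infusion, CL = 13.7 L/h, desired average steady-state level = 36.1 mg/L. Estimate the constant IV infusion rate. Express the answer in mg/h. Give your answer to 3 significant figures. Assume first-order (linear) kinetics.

495 mg/h

At steady state, infusion rate R₀ = Css × CL = 36.1 × 13.70 = 494.6 mg/h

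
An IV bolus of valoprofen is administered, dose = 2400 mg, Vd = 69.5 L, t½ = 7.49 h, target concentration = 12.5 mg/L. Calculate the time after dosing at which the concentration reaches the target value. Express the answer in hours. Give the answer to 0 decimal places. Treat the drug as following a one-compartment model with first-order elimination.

C₀ = Dose / Vd = 2400 / 69.5 = 34.53 mg/L
k = ln2 / t½ = 0.693147 / 7.49 = 0.09254 h⁻¹
t = ln(C₀ / C) / k = ln(34.53 / 12.5) / 0.09254
  = ln(2.762) / 0.09254 = 1.016 / 0.09254 = 10.98 h

11 h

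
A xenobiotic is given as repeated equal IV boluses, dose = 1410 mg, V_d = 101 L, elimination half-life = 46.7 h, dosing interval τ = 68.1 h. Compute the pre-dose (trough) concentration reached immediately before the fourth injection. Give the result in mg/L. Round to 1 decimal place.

C₀ per dose = Dose / Vd = 1410 / 101 = 13.96 mg/L
k = ln2 / t½ = 0.693147 / 46.7 = 0.01484 h⁻¹
Fraction remaining after one interval: r = e^(−kτ) = e^(−0.01484 × 68.1) = 0.3640
Before dose 4, 3 doses have been given (aged 1τ, 2τ, 3τ).
C_trough = C₀ × (r + r² + … + r^3) = C₀ × r(1−r^3)/(1−r)
        = 13.96 × 0.3640 × (1 − 0.04823) / (1 − 0.3640) = 7.604 mg/L

7.6 mg/L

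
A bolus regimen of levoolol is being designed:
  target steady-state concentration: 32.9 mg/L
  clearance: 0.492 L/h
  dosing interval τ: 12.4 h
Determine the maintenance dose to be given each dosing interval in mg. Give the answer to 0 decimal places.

At steady state, Dose/τ = Css × CL.
Dose = Css × CL × τ = 32.9 × 0.4920 × 12.4 = 200.7 mg

201 mg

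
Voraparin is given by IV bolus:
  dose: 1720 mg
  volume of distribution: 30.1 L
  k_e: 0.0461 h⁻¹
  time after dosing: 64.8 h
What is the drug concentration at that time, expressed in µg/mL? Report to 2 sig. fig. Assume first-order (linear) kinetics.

C₀ = Dose / Vd = 1720 / 30.1 = 57.14 mg/L
C = C₀ · e^(−k·t) = 57.14 × e^(−0.04610 × 64.8)
  = 57.14 × 0.05042 = 2.881 mg/L
(2.881 mg/L = 2.881 µg/mL)

2.9 µg/mL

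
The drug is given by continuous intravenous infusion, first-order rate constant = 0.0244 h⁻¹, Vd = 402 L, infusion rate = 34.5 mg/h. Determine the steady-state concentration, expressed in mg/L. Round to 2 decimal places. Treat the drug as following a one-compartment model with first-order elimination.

CL = k × Vd = 0.02440 × 402 = 9.809 L/h
At steady state Css = R₀ / CL = 34.5 / 9.809 = 3.517 mg/L

3.52 mg/L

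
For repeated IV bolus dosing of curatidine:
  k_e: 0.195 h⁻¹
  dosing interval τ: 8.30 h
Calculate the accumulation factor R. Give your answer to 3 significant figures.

e^(−kτ) = e^(−0.1950 × 8.30) = 0.1982
Accumulation ratio R = 1 / (1 − e^(−kτ)) = 1 / (1 − 0.1982) = 1.247

1.25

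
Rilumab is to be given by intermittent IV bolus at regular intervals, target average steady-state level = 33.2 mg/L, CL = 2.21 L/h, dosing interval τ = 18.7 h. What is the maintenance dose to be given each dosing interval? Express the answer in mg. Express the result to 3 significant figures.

At steady state, Dose/τ = Css × CL.
Dose = Css × CL × τ = 33.2 × 2.210 × 18.7 = 1372 mg

1370 mg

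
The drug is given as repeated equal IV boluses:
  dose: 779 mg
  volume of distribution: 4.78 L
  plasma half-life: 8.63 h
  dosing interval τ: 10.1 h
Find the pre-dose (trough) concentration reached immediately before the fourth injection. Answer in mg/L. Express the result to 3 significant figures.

119 mg/L

C₀ per dose = Dose / Vd = 779 / 4.78 = 163.0 mg/L
k = ln2 / t½ = 0.693147 / 8.63 = 0.08032 h⁻¹
Fraction remaining after one interval: r = e^(−kτ) = e^(−0.08032 × 10.1) = 0.4443
Before dose 4, 3 doses have been given (aged 1τ, 2τ, 3τ).
C_trough = C₀ × (r + r² + … + r^3) = C₀ × r(1−r^3)/(1−r)
        = 163.0 × 0.4443 × (1 − 0.08771) / (1 − 0.4443) = 118.9 mg/L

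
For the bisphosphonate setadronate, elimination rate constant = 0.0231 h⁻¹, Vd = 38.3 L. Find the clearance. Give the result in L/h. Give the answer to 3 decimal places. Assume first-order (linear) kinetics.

0.885 L/h

CL = k × Vd = 0.0231 × 38.3 = 0.8847 L/h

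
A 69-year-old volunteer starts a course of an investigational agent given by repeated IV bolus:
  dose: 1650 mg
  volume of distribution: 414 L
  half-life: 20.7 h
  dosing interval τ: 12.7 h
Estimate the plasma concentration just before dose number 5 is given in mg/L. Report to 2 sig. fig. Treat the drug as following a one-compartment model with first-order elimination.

C₀ per dose = Dose / Vd = 1650 / 414 = 3.986 mg/L
k = ln2 / t½ = 0.693147 / 20.7 = 0.03349 h⁻¹
Fraction remaining after one interval: r = e^(−kτ) = e^(−0.03349 × 12.7) = 0.6536
Before dose 5, 4 doses have been given (aged 1τ, 2τ, 3τ, 4τ).
C_trough = C₀ × (r + r² + … + r^4) = C₀ × r(1−r^4)/(1−r)
        = 3.986 × 0.6536 × (1 − 0.1825) / (1 − 0.6536) = 6.148 mg/L

6.1 mg/L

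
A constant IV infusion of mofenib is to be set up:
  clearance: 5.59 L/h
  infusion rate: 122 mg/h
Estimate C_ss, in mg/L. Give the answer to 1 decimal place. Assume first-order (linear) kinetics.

At steady state Css = R₀ / CL = 122 / 5.590 = 21.82 mg/L

21.8 mg/L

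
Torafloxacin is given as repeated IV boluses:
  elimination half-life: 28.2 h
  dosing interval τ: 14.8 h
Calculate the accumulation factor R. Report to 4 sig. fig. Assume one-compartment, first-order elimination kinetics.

k = ln2 / t½ = 0.693147 / 28.2 = 0.02458 h⁻¹
e^(−kτ) = e^(−0.02458 × 14.8) = 0.6950
Accumulation ratio R = 1 / (1 − e^(−kτ)) = 1 / (1 − 0.6950) = 3.279

3.279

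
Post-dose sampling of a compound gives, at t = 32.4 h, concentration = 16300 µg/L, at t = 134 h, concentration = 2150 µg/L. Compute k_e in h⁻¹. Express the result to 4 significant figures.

0.01994 h⁻¹

k = ln(C₁/C₂) / (t₂ − t₁) = ln(16300/2150) / (134 − 32.4)
  = 2.026 / 101.6 = 0.01994 h⁻¹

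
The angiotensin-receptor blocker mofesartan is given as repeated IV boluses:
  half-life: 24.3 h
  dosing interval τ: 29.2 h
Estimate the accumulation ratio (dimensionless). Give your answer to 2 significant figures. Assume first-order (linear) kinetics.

1.8

k = ln2 / t½ = 0.693147 / 24.3 = 0.02852 h⁻¹
e^(−kτ) = e^(−0.02852 × 29.2) = 0.4348
Accumulation ratio R = 1 / (1 − e^(−kτ)) = 1 / (1 − 0.4348) = 1.769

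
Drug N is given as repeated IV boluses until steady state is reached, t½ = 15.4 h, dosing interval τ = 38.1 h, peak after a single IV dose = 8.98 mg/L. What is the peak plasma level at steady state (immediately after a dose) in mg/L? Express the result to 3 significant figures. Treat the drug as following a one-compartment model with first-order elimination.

k = ln2 / t½ = 0.693147 / 15.4 = 0.04501 h⁻¹
e^(−kτ) = e^(−0.04501 × 38.1) = 0.1800
Accumulation ratio R = 1 / (1 − e^(−kτ)) = 1 / (1 − 0.1800) = 1.220
Steady-state peak = C₀ × R = 8.98 × 1.220 = 10.96 mg/L

11.0 mg/L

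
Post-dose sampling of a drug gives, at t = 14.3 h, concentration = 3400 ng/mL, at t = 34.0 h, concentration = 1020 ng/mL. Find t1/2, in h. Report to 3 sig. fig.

k = ln(C₁/C₂) / (t₂ − t₁) = ln(3400/1020) / (34.0 − 14.3)
  = 1.204 / 19.70 = 0.06112 h⁻¹
t½ = ln2 / k = 0.693147 / 0.06112 = 11.34 h

11.3 h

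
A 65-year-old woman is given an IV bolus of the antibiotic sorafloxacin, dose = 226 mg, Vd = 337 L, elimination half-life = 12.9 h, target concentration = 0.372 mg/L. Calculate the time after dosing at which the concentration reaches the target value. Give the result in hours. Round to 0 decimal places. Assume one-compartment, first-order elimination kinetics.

C₀ = Dose / Vd = 226.0 / 337 = 0.6706 mg/L
k = ln2 / t½ = 0.693147 / 12.9 = 0.05373 h⁻¹
t = ln(C₀ / C) / k = ln(0.6706 / 0.372) / 0.05373
  = ln(1.803) / 0.05373 = 0.5895 / 0.05373 = 10.97 h

11 h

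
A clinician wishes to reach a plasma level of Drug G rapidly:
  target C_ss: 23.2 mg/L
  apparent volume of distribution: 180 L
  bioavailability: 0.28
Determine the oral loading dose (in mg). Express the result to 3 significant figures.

14900 mg

LD = Css × Vd / F = 23.2 × 180 / 0.28 = 14910 mg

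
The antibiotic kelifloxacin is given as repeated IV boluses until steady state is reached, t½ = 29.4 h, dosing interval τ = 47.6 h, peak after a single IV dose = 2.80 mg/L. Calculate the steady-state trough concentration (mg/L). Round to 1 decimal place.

1.4 mg/L

k = ln2 / t½ = 0.693147 / 29.4 = 0.02358 h⁻¹
e^(−kτ) = e^(−0.02358 × 47.6) = 0.3255
Accumulation ratio R = 1 / (1 − e^(−kτ)) = 1 / (1 − 0.3255) = 1.483
Steady-state trough = C₀ × R × e^(−kτ) = 2.80 × 1.483 × 0.3255 = 1.352 mg/L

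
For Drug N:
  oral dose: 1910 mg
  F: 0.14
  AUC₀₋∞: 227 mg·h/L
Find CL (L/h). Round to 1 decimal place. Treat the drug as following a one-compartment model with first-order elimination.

CL = F·Dose / AUC = 0.14 × 1910 / 227 = 1.178 L/h

1.2 L/h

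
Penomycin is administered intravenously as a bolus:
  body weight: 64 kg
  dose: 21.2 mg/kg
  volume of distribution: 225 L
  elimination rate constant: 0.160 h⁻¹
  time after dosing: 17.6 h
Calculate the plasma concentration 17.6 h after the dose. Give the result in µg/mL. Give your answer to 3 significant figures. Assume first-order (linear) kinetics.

0.361 µg/mL

Total dose = 21.2 × 64 = 1357 mg
C₀ = Dose / Vd = 1357 / 225 = 6.031 mg/L
C = C₀ · e^(−k·t) = 6.031 × e^(−0.1600 × 17.6)
  = 6.031 × 0.05984 = 0.3609 mg/L
(0.3609 mg/L = 0.3609 µg/mL)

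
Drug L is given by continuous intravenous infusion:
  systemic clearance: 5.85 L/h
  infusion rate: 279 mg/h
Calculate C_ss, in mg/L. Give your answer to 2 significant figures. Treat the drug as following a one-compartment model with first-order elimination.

At steady state Css = R₀ / CL = 279 / 5.850 = 47.69 mg/L

48 mg/L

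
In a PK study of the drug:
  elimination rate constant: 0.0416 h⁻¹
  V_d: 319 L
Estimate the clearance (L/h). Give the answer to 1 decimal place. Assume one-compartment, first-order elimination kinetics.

13.3 L/h

CL = k × Vd = 0.0416 × 319 = 13.27 L/h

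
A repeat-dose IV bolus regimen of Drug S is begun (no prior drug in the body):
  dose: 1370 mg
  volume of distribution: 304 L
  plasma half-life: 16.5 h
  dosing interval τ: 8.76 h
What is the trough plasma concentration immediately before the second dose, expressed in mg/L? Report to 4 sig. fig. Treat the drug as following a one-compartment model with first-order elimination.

3.119 mg/L

C₀ per dose = Dose / Vd = 1370 / 304 = 4.507 mg/L
k = ln2 / t½ = 0.693147 / 16.5 = 0.04201 h⁻¹
Fraction remaining after one interval: r = e^(−kτ) = e^(−0.04201 × 8.76) = 0.6921
Before dose 2, 1 dose has been given (aged 1τ).
C_trough = C₀ × r = 4.507 × 0.6921 = 3.119 mg/L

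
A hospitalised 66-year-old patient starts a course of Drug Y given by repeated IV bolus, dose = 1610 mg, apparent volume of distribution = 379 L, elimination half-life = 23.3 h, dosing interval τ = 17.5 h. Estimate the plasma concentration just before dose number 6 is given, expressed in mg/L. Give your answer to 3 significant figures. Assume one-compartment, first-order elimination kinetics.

5.76 mg/L

C₀ per dose = Dose / Vd = 1610 / 379 = 4.248 mg/L
k = ln2 / t½ = 0.693147 / 23.3 = 0.02975 h⁻¹
Fraction remaining after one interval: r = e^(−kτ) = e^(−0.02975 × 17.5) = 0.5941
Before dose 6, 5 doses have been given (aged 1τ, 2τ, 3τ, 4τ, 5τ).
C_trough = C₀ × (r + r² + … + r^5) = C₀ × r(1−r^5)/(1−r)
        = 4.248 × 0.5941 × (1 − 0.07401) / (1 − 0.5941) = 5.757 mg/L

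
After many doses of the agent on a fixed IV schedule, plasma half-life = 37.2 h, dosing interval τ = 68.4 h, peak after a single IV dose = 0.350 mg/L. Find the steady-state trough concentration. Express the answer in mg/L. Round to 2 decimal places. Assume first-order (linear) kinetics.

k = ln2 / t½ = 0.693147 / 37.2 = 0.01863 h⁻¹
e^(−kτ) = e^(−0.01863 × 68.4) = 0.2796
Accumulation ratio R = 1 / (1 − e^(−kτ)) = 1 / (1 − 0.2796) = 1.388
Steady-state trough = C₀ × R × e^(−kτ) = 0.350 × 1.388 × 0.2796 = 0.1358 mg/L

0.14 mg/L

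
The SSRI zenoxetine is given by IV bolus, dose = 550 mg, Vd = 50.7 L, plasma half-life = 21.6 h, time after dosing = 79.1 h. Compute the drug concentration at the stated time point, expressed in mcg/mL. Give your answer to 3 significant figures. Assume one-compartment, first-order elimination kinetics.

C₀ = Dose / Vd = 550.0 / 50.7 = 10.85 mg/L
k = ln2 / t½ = 0.693147 / 21.6 = 0.03209 h⁻¹
C = C₀ · e^(−k·t) = 10.85 × e^(−0.03209 × 79.1)
  = 10.85 × 0.07900 = 0.8572 mg/L
(0.8572 mg/L = 0.8572 mcg/mL)

0.857 mcg/mL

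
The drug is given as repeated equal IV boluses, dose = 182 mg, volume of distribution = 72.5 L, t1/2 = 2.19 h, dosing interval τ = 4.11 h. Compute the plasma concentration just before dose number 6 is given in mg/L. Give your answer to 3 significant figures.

0.938 mg/L

C₀ per dose = Dose / Vd = 182 / 72.5 = 2.510 mg/L
k = ln2 / t½ = 0.693147 / 2.19 = 0.3165 h⁻¹
Fraction remaining after one interval: r = e^(−kτ) = e^(−0.3165 × 4.11) = 0.2723
Before dose 6, 5 doses have been given (aged 1τ, 2τ, 3τ, 4τ, 5τ).
C_trough = C₀ × (r + r² + … + r^5) = C₀ × r(1−r^5)/(1−r)
        = 2.510 × 0.2723 × (1 − 0.001497) / (1 − 0.2723) = 0.9378 mg/L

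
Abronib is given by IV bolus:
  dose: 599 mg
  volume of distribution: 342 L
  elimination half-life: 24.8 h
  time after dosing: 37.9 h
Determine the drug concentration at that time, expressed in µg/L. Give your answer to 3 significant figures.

C₀ = Dose / Vd = 599.0 / 342 = 1.751 mg/L
k = ln2 / t½ = 0.693147 / 24.8 = 0.02795 h⁻¹
C = C₀ · e^(−k·t) = 1.751 × e^(−0.02795 × 37.9)
  = 1.751 × 0.3467 = 0.6071 mg/L
Convert: 0.6071 mg/L × 1000 = 607.1 µg/L

607 µg/L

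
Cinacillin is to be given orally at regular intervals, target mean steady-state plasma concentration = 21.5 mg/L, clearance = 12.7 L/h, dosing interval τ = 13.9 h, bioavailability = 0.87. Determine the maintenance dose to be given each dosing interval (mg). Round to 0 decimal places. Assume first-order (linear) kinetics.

At steady state, F × (Dose/τ) = Css × CL.
Dose = Css × CL × τ / F = 21.5 × 12.70 × 13.9 / 0.87 = 4363 mg

4363 mg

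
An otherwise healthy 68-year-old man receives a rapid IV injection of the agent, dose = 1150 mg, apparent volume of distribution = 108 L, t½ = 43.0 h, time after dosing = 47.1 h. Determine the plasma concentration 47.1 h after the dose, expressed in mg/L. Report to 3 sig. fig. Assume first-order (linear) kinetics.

4.98 mg/L

C₀ = Dose / Vd = 1150 / 108 = 10.65 mg/L
k = ln2 / t½ = 0.693147 / 43.0 = 0.01612 h⁻¹
C = C₀ · e^(−k·t) = 10.65 × e^(−0.01612 × 47.1)
  = 10.65 × 0.4680 = 4.984 mg/L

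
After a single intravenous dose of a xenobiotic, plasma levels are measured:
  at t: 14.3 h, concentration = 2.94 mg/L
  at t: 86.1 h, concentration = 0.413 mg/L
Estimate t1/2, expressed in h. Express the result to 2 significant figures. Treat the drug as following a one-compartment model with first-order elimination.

25 h

k = ln(C₁/C₂) / (t₂ − t₁) = ln(2.94/0.413) / (86.1 − 14.3)
  = 1.963 / 71.80 = 0.02734 h⁻¹
t½ = ln2 / k = 0.693147 / 0.02734 = 25.35 h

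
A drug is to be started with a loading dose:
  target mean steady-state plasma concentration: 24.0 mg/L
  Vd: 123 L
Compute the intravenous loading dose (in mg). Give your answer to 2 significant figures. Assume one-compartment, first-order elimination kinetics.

LD = Css × Vd = 24.0 × 123 = 2952 mg

3000 mg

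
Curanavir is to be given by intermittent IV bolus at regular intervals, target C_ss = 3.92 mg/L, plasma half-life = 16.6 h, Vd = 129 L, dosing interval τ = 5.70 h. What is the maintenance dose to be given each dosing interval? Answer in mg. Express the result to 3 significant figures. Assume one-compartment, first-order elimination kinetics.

120 mg

k = ln2 / t½ = 0.693147 / 16.6 = 0.04176 h⁻¹
CL = k × Vd = 0.04176 × 129 = 5.387 L/h
At steady state, Dose/τ = Css × CL.
Dose = Css × CL × τ = 3.92 × 5.387 × 5.70 = 120.4 mg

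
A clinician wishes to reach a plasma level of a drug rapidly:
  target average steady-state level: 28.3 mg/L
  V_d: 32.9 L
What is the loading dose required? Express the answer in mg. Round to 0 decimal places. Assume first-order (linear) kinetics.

931 mg

LD = Css × Vd = 28.3 × 32.9 = 931.1 mg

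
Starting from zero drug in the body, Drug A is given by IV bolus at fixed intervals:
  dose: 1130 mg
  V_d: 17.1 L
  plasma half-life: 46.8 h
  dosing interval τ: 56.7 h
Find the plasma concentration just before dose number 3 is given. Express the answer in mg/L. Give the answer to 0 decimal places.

41 mg/L

C₀ per dose = Dose / Vd = 1130 / 17.1 = 66.08 mg/L
k = ln2 / t½ = 0.693147 / 46.8 = 0.01481 h⁻¹
Fraction remaining after one interval: r = e^(−kτ) = e^(−0.01481 × 56.7) = 0.4318
Before dose 3, 2 doses have been given (aged 1τ, 2τ).
C_trough = C₀ × (r + r²) = 66.08 × (0.4318 + 0.1865) = 40.86 mg/L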